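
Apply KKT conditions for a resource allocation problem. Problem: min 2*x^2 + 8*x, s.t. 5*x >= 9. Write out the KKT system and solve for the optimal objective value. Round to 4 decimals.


Step 1: Try lambda = 0 (constraint inactive).
x_unc = -8/(2*2) = -2.0
Check: 5*-2.0 = -10.0 < 9 -- violated!
Step 2: Constraint must be active: 5*x = 9
x* = 9/5 = 1.8
lambda = (2*2*1.8 + 8)/5 = 3.04
Step 3: Compute optimal value.
f(x*) = 2*1.8^2 + 8*1.8 = 20.88


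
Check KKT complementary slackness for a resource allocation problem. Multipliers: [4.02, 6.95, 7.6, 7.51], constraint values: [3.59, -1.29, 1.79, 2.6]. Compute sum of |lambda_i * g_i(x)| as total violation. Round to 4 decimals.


KKT complementary slackness check:
lambda_1 * g_1 = 4.02 * 3.59 = 14.4318
lambda_2 * g_2 = 6.95 * -1.29 = -8.9655
lambda_3 * g_3 = 7.6 * 1.79 = 13.604
lambda_4 * g_4 = 7.51 * 2.6 = 19.526
Total violation = 14.4318 + 8.9655 + 13.604 + 19.526 = 56.5273


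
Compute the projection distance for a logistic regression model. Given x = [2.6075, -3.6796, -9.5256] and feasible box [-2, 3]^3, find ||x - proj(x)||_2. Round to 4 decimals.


Project each component onto [-2, 3].
clip(2.6075) = 2.6075, clip(-3.6796) = -2.0, clip(-9.5256) = -2.0
Projection = [2.6075, -2.0, -2.0]
Squared diffs: [0.0, 2.8211, 56.6347]
Distance = sqrt(59.4558) = 7.7108


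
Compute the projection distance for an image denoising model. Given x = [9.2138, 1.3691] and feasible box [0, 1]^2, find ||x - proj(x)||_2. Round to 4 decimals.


Project each component onto [0, 1].
clip(9.2138) = 1.0, clip(1.3691) = 1.0
Projection = [1.0, 1.0]
Squared diffs: [67.4665, 0.1362]
Distance = sqrt(67.6027) = 8.2221


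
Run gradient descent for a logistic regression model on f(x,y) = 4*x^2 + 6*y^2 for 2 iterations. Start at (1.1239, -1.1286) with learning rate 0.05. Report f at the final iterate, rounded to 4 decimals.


Gradient descent on f(x,y) = 4*x^2 + 6*y^2.
Starting point: (1.1239, -1.1286), alpha = 0.05
Step 1: grad_x = 2*4*1.1239 = 8.9912, grad_y = 2*6*-1.1286 = -13.5432
  x_1 = 1.1239 - 0.05*8.9912 = 0.6743
  y_1 = -1.1286 - 0.05*-13.5432 = -0.4514
Step 2: grad_x = 2*4*0.6743 = 5.3947, grad_y = 2*6*-0.4514 = -5.4173
  x_2 = 0.6743 - 0.05*5.3947 = 0.4046
  y_2 = -0.4514 - 0.05*-5.4173 = -0.1806
f(0.4046, -0.1806) = 4*0.4046^2 + 6*(-0.1806)^2 = 0.8505


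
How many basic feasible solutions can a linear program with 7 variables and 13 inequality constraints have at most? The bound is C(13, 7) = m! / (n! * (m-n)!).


Each vertex corresponds to some choice of n active constraints out of m, so the number of vertices is at most C(m, n) = m! / (n!(m-n)!).
m = 13, n = 7
Numerator: 13 * 12 * 11 * 10 * 9 * 8 * 7
Denominator: 7! = 5040
C(13, 7) = 1716


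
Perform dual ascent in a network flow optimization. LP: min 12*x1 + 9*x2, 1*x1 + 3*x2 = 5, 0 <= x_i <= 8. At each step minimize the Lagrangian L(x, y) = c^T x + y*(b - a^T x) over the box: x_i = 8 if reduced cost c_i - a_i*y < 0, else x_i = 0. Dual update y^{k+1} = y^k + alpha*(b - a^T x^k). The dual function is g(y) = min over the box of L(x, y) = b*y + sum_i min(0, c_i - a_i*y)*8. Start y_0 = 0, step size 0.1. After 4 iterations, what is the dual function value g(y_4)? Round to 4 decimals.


Dual ascent for LP: min 12*x1 + 9*x2, 1*x1 + 3*x2 = 5, 0 <= x_i <= 8
Step 1: y^k = 0.0, reduced costs: (12.0, 9.0)
  x^k = (0.0, 0.0), subgradient = b - a^T x = 5.0
  y^{k+1} = 0.0 + 0.1*5.0 = 0.5
Step 2: y^k = 0.5, reduced costs: (11.5, 7.5)
  x^k = (0.0, 0.0), subgradient = b - a^T x = 5.0
  y^{k+1} = 0.5 + 0.1*5.0 = 1.0
Step 3: y^k = 1.0, reduced costs: (11.0, 6.0)
  x^k = (0.0, 0.0), subgradient = b - a^T x = 5.0
  y^{k+1} = 1.0 + 0.1*5.0 = 1.5
Step 4: y^k = 1.5, reduced costs: (10.5, 4.5)
  x^k = (0.0, 0.0), subgradient = b - a^T x = 5.0
  y^{k+1} = 1.5 + 0.1*5.0 = 2.0
Dual objective at y_4 = 2.0: reduced costs (10.0, 3.0), box minimizer x = (0.0, 0.0)
g(y_4) = b*y + (c1 - a1*y)*x1 + (c2 - a2*y)*x2 = 5*2.0 + 10.0*0.0 + 3.0*0.0 = 10.0 + 0.0 + 0.0 = 10.0


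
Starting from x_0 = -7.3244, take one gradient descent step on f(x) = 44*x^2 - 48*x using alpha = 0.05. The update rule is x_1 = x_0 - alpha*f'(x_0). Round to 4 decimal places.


We compute the gradient at x_0 and apply the update.
f'(x) = 88*x - 48
f'(-7.3244) = 88*-7.3244 - 48 = -692.5472
x_1 = -7.3244 - 0.05*-692.5472 = 27.303


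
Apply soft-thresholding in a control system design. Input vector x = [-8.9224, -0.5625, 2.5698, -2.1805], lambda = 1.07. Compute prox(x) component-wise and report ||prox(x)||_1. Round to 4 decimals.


Soft-thresholding with lambda = 1.07:
prox(-8.9224) = sign(-8.9224)*max(|-8.9224| - 1.07, 0) = -7.8524
prox(-0.5625) = sign(-0.5625)*max(|-0.5625| - 1.07, 0) = 0.0
prox(2.5698) = sign(2.5698)*max(|2.5698| - 1.07, 0) = 1.4998
prox(-2.1805) = sign(-2.1805)*max(|-2.1805| - 1.07, 0) = -1.1105
prox(x) = [-7.8524, 0.0, 1.4998, -1.1105]
||prox(x)||_1 = 7.8524 + 0.0 + 1.4998 + 1.1105 = 10.4627


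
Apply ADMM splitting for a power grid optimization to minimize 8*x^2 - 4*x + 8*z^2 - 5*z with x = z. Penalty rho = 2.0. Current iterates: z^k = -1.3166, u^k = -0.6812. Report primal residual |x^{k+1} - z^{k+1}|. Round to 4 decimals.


ADMM iteration with rho = 2.0, z^k = -1.3166, u^k = -0.6812
Step 1: x-update.
Minimize 8*x^2 - 4*x + (2.0/2)*(x + 1.3166 - 0.6812)^2
FOC: (2*8 + 2.0)*x = 4 + 2.0*(-1.3166 + 0.6812)
x^{k+1} = 0.1516
Step 2: z-update.
Minimize 8*z^2 - 5*z + (2.0/2)*(0.1516 - z - 0.6812)^2
FOC: (2*8 + 2.0)*z = 5 + 2.0*(0.1516 - 0.6812)
z^{k+1} = 0.2189
Step 3: u-update.
u^{k+1} = -0.6812 + 0.1516 - 0.2189 = -0.7485
Step 4: Primal residual = |0.1516 - 0.2189| = 0.0673


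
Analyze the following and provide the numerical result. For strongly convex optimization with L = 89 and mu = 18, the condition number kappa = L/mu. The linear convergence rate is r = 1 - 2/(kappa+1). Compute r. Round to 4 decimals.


Step 1: Compute the condition number.
kappa = L/mu = 89/18 = 4.9444
Step 2: Compute the convergence rate.
r = 1 - 2/(kappa + 1) = 1 - 2*mu/(L + mu) = (L - mu)/(L + mu) = 71/107 = 0.6636


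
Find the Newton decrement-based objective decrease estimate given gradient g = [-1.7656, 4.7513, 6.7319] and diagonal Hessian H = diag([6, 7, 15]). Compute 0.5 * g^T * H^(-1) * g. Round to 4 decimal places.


Step 1: H is diagonal, so H^(-1) * g = [-0.2943, 0.6788, 0.4488].
Step 2: g^T H^(-1) g = sum_i g_i^2 / H_ii
  = (-1.7656)^2/6 + (4.7513)^2/7 + (6.7319)^2/15
  = 0.5196 + 3.225 + 3.0212 = 6.7658
Step 3: Objective decrease = 0.5 * g^T H^(-1) g = 3.3829


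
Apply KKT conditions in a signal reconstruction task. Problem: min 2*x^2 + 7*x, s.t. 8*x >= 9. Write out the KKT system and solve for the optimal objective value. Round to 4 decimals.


Step 1: Try lambda = 0 (constraint inactive).
x_unc = -7/(2*2) = -1.75
Check: 8*-1.75 = -14.0 < 9 -- violated!
Step 2: Constraint must be active: 8*x = 9
x* = 9/8 = 1.125
lambda = (2*2*1.125 + 7)/8 = 1.4375
Step 3: Compute optimal value.
f(x*) = 2*1.125^2 + 7*1.125 = 10.4063


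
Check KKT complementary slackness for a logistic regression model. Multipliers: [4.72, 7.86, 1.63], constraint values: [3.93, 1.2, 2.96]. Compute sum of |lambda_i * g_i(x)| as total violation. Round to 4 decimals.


KKT complementary slackness check:
lambda_1 * g_1 = 4.72 * 3.93 = 18.5496
lambda_2 * g_2 = 7.86 * 1.2 = 9.432
lambda_3 * g_3 = 1.63 * 2.96 = 4.8248
Total violation = 18.5496 + 9.432 + 4.8248 = 32.8064


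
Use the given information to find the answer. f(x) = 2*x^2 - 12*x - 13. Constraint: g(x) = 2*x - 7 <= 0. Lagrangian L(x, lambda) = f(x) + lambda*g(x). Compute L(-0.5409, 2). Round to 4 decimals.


Step 1: Evaluate f(x).
f(-0.5409) = 2*(-0.5409)^2 - 12*(-0.5409) - 13 = -5.9241
Step 2: Evaluate g(x).
g(-0.5409) = 2*-0.5409 - 7 = -8.0818
Step 3: Compute Lagrangian.
L = -5.9241 + 2*-8.0818 = -22.0877


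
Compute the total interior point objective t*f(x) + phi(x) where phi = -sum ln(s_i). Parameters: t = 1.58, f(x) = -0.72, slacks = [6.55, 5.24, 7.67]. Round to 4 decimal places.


Step 1: Compute log-barrier.
ln values: [1.8795, 1.6563, 2.0373]
phi = -(1.8795 + 1.6563 + 2.0373) = -5.5731
Step 2: Compute augmented objective.
t*f(x) = 1.58*-0.72 = -1.1376
Total = -1.1376 - 5.5731 = -6.7107


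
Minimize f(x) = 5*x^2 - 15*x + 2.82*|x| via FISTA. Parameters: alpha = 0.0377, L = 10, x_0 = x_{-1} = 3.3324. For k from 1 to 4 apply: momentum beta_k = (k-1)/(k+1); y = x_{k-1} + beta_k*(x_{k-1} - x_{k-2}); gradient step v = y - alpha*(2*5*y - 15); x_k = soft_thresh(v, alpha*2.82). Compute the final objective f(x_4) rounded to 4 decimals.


FISTA on f(x) = 5*x^2 - 15*x + 2.82*|x|
L = 10, alpha = 0.0377
Iteration 1: beta = 0.0, y = 3.3324 + 0.0*(3.3324 - 3.3324) = 3.3324
  grad(y) = 18.324, v = y - alpha*grad = 2.6416
  prox(v) = soft_thresh(2.6416, 0.1063) = 2.5353
Iteration 2: beta = 0.3333, y = 2.5353 + 0.3333*(2.5353 - 3.3324) = 2.2696
  grad(y) = 7.6956, v = y - alpha*grad = 1.9794
  prox(v) = soft_thresh(1.9794, 0.1063) = 1.8731
Iteration 3: beta = 0.5, y = 1.8731 + 0.5*(1.8731 - 2.5353) = 1.542
  grad(y) = 0.4205, v = y - alpha*grad = 1.5262
  prox(v) = soft_thresh(1.5262, 0.1063) = 1.4199
Iteration 4: beta = 0.6, y = 1.4199 + 0.6*(1.4199 - 1.8731) = 1.1479
  grad(y) = -3.5206, v = y - alpha*grad = 1.2807
  prox(v) = soft_thresh(1.2807, 0.1063) = 1.1744
f(x_4) = 5*1.1744^2 - 15*1.1744 + 2.82*|1.1744| = -7.4081


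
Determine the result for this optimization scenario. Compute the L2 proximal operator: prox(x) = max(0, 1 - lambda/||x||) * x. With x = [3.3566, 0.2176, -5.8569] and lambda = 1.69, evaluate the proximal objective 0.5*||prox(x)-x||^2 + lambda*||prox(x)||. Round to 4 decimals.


Step 1: Compute ||x||.
||x|| = 6.7541
Step 2: Compute scaling factor.
scale = max(0, 1 - 1.69/6.7541) = 0.7498
Step 3: prox(x) = [2.5167, 0.1632, -4.3914]
||prox(x)|| = 5.0641
Step 4: Proximal objective.
0.5*||prox-x||^2 = 1.4281
lambda*||prox|| = 8.5583
Total = 9.9863


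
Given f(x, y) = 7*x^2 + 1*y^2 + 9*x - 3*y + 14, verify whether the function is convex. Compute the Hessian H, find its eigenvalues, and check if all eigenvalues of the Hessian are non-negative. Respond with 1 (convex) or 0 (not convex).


The Hessian of f(x,y) = 7*x^2 + 1*y^2 + 9*x - 3*y + 14 is:
H = [[14, 0], [0, 2]]
Trace = 14 + 2 = 16
Determinant = 14*2 - (0)^2 = 28
Discriminant = (16)^2 - 4*28 = 144.0
Eigenvalues: lambda_1 = 2.0, lambda_2 = 14.0
The function is convex.

1


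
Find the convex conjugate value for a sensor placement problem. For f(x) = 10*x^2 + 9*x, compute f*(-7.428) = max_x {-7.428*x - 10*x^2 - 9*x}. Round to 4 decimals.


f*(y) = sup_x {y*x - a*x^2 - b*x} = sup_x {(y-b)*x - a*x^2}
FOC: (y - b) - 2a*x = 0 => x* = (y - b)/(2a)
x* = (-7.428 - 9)/(2*10) = -0.8214
f*(-7.428) = (y-b)^2/(4a) = (-7.428 - 9)^2/(4*10)
= 269.8792/40 = 6.747


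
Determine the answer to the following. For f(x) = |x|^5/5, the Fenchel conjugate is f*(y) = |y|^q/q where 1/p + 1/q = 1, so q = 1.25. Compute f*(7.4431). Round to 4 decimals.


The conjugate exponent q satisfies 1/p + 1/q = 1.
p = 5, so q = 5/(5 - 1) = 1.25
|y|^q = 7.4431^1.25 = 12.294
f*(7.4431) = 12.294 / 1.25 = 9.8352


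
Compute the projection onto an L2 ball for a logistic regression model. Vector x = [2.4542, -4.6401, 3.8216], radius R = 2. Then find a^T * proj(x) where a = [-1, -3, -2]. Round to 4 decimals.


Step 1: Compute ||x|| (intermediates to 6 decimals).
||x|| = sqrt(2.4542^2 + (-4.6401)^2 + 3.8216^2) = 6.492939
Step 2: Project.
Since ||x|| > R, scale = R/||x|| = 2/6.492939 = 0.308027, proj(x) = scale * x
proj(x) = [0.75596, -1.429276, 1.177156]
Step 3: Dot product.
a^T * proj(x) = -1*0.75596 - 3*(-1.429276) - 2*1.177156 = 1.1776


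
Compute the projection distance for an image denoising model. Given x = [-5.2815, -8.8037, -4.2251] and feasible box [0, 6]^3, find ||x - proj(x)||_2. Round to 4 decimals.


Project each component onto [0, 6].
clip(-5.2815) = 0.0, clip(-8.8037) = 0.0, clip(-4.2251) = 0.0
Projection = [0.0, 0.0, 0.0]
Squared diffs: [27.8942, 77.5051, 17.8515]
Distance = sqrt(123.2508) = 11.1018


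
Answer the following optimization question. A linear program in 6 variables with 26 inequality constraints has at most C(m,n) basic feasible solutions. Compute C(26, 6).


Each vertex corresponds to some choice of n active constraints out of m, so the number of vertices is at most C(m, n) = m! / (n!(m-n)!).
m = 26, n = 6
Numerator: 26 * 25 * 24 * 23 * 22 * 21
Denominator: 6! = 720
C(26, 6) = 230230


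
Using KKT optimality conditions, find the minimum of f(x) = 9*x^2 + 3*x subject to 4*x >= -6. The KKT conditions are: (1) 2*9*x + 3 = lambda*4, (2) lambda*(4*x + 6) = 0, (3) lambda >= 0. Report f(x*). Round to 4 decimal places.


Step 1: Try lambda = 0 (constraint inactive).
Stationarity: 2*9*x + 3 = 0
x* = -3/(2*9) = -1/6 = -0.1667 (rounded; the exact value -1/6 is used below)
Check constraint: 4*-0.1667 = -0.6668 >= -6 -- satisfied.
Step 2: Compute optimal value.
f(x*) = 9*(-1/6)^2 + 3*(-1/6) = -0.25


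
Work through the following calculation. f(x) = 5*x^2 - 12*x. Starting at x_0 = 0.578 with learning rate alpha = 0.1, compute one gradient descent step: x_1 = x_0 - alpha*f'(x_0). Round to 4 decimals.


We compute the gradient at x_0 and apply the update.
f'(x) = 10*x - 12
f'(0.578) = 10*0.578 - 12 = -6.22
x_1 = 0.578 - 0.1*-6.22 = 1.2


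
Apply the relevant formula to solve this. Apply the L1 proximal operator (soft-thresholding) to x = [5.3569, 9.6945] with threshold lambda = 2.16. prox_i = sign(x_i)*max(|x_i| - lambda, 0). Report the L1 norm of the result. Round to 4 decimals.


Soft-thresholding with lambda = 2.16:
prox(5.3569) = sign(5.3569)*max(|5.3569| - 2.16, 0) = 3.1969
prox(9.6945) = sign(9.6945)*max(|9.6945| - 2.16, 0) = 7.5345
prox(x) = [3.1969, 7.5345]
||prox(x)||_1 = 3.1969 + 7.5345 = 10.7314


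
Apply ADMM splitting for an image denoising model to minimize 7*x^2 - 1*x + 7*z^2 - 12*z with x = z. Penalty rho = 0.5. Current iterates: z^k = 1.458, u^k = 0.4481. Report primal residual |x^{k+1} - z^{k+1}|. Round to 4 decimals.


ADMM iteration with rho = 0.5, z^k = 1.458, u^k = 0.4481
Step 1: x-update.
Minimize 7*x^2 - 1*x + (0.5/2)*(x - 1.458 + 0.4481)^2
FOC: (2*7 + 0.5)*x = 1 + 0.5*(1.458 - 0.4481)
x^{k+1} = 0.1038
Step 2: z-update.
Minimize 7*z^2 - 12*z + (0.5/2)*(0.1038 - z + 0.4481)^2
FOC: (2*7 + 0.5)*z = 12 + 0.5*(0.1038 + 0.4481)
z^{k+1} = 0.8466
Step 3: u-update.
u^{k+1} = 0.4481 + 0.1038 - 0.8466 = -0.2947
Step 4: Primal residual = |0.1038 - 0.8466| = 0.7428


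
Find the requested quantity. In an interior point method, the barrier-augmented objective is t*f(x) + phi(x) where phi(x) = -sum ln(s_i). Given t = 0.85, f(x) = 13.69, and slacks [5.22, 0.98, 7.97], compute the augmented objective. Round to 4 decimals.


Step 1: Compute log-barrier.
ln values: [1.6525, -0.0202, 2.0757]
phi = -(1.6525 - 0.0202 + 2.0757) = -3.708
Step 2: Compute augmented objective.
t*f(x) = 0.85*13.69 = 11.6365
Total = 11.6365 - 3.708 = 7.9285


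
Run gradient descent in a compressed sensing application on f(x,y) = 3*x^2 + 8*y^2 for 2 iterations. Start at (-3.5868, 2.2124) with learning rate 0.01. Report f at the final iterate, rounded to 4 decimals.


Gradient descent on f(x,y) = 3*x^2 + 8*y^2.
Starting point: (-3.5868, 2.2124), alpha = 0.01
Step 1: grad_x = 2*3*-3.5868 = -21.5208, grad_y = 2*8*2.2124 = 35.3984
  x_1 = -3.5868 - 0.01*-21.5208 = -3.3716
  y_1 = 2.2124 - 0.01*35.3984 = 1.8584
Step 2: grad_x = 2*3*-3.3716 = -20.2296, grad_y = 2*8*1.8584 = 29.7347
  x_2 = -3.3716 - 0.01*-20.2296 = -3.1693
  y_2 = 1.8584 - 0.01*29.7347 = 1.5611
f(-3.1693, 1.5611) = 3*(-3.1693)^2 + 8*1.5611^2 = 49.6288


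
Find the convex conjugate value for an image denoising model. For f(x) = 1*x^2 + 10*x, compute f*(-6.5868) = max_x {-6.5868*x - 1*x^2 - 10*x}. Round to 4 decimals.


f*(y) = sup_x {y*x - a*x^2 - b*x} = sup_x {(y-b)*x - a*x^2}
FOC: (y - b) - 2a*x = 0 => x* = (y - b)/(2a)
x* = (-6.5868 - 10)/(2*1) = -8.2934
f*(-6.5868) = (y-b)^2/(4a) = (-6.5868 - 10)^2/(4*1)
= 275.1219/4 = 68.7805


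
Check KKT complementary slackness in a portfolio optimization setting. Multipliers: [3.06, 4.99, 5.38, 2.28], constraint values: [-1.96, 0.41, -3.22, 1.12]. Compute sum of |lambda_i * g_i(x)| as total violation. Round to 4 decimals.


KKT complementary slackness check:
lambda_1 * g_1 = 3.06 * -1.96 = -5.9976
lambda_2 * g_2 = 4.99 * 0.41 = 2.0459
lambda_3 * g_3 = 5.38 * -3.22 = -17.3236
lambda_4 * g_4 = 2.28 * 1.12 = 2.5536
Total violation = 5.9976 + 2.0459 + 17.3236 + 2.5536 = 27.9207


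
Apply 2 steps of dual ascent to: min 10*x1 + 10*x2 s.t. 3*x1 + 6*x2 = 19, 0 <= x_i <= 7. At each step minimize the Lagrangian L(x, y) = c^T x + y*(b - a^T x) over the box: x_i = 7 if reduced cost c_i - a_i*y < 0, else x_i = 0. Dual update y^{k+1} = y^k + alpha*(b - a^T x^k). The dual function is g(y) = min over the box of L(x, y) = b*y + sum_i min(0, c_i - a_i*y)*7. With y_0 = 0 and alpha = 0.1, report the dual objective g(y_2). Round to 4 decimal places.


Dual ascent for LP: min 10*x1 + 10*x2, 3*x1 + 6*x2 = 19, 0 <= x_i <= 7
Step 1: y^k = 0.0, reduced costs: (10.0, 10.0)
  x^k = (0.0, 0.0), subgradient = b - a^T x = 19.0
  y^{k+1} = 0.0 + 0.1*19.0 = 1.9
Step 2: y^k = 1.9, reduced costs: (4.3, -1.4)
  x^k = (0.0, 7.0), subgradient = b - a^T x = -23.0
  y^{k+1} = 1.9 + 0.1*-23.0 = -0.4
Dual objective at y_2 = -0.4: reduced costs (11.2, 12.4), box minimizer x = (0.0, 0.0)
g(y_2) = b*y + (c1 - a1*y)*x1 + (c2 - a2*y)*x2 = 19*(-0.4) + 11.2*0.0 + 12.4*0.0 = -7.6 + 0.0 + 0.0 = -7.6


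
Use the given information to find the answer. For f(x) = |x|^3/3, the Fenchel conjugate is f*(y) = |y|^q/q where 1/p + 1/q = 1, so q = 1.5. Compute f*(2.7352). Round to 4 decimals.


The conjugate exponent q satisfies 1/p + 1/q = 1.
p = 3, so q = 3/(3 - 1) = 1.5
|y|^q = 2.7352^1.5 = 4.5236
f*(2.7352) = 4.5236 / 1.5 = 3.0157


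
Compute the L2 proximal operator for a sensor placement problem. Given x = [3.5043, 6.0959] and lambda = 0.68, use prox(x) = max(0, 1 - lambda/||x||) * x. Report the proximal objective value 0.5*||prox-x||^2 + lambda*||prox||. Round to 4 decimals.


Step 1: Compute ||x||.
||x|| = 7.0314
Step 2: Compute scaling factor.
scale = max(0, 1 - 0.68/7.0314) = 0.9033
Step 3: prox(x) = [3.1654, 5.5064]
||prox(x)|| = 6.3514
Step 4: Proximal objective.
0.5*||prox-x||^2 = 0.2312
lambda*||prox|| = 4.319
Total = 4.5501


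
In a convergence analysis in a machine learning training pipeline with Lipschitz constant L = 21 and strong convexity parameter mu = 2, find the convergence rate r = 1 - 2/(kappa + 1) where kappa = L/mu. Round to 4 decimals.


Step 1: Compute the condition number.
kappa = L/mu = 21/2 = 10.5
Step 2: Compute the convergence rate.
r = 1 - 2/(kappa + 1) = 1 - 2*mu/(L + mu) = (L - mu)/(L + mu) = 19/23 = 0.8261


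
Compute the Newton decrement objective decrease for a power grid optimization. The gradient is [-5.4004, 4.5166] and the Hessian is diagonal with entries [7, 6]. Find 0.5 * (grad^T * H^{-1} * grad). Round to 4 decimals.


Step 1: H is diagonal, so H^(-1) * g = [-0.7715, 0.7528].
Step 2: g^T H^(-1) g = sum_i g_i^2 / H_ii
  = (-5.4004)^2/7 + (4.5166)^2/6
  = 4.1663 + 3.3999 = 7.5663
Step 3: Objective decrease = 0.5 * g^T H^(-1) g = 3.7831


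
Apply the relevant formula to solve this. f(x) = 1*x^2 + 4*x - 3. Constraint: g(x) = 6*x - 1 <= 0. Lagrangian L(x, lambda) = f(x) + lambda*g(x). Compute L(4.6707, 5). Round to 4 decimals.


Step 1: Evaluate f(x).
f(4.6707) = 1*4.6707^2 + 4*4.6707 - 3 = 37.4982
Step 2: Evaluate g(x).
g(4.6707) = 6*4.6707 - 1 = 27.0242
Step 3: Compute Lagrangian.
L = 37.4982 + 5*27.0242 = 172.6192


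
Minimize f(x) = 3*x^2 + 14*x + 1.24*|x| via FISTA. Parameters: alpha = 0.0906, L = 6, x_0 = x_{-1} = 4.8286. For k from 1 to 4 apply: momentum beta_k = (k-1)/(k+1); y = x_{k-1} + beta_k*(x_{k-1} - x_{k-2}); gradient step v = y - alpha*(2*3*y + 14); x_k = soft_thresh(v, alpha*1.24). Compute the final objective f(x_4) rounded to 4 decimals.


FISTA on f(x) = 3*x^2 + 14*x + 1.24*|x|
L = 6, alpha = 0.0906
Iteration 1: beta = 0.0, y = 4.8286 + 0.0*(4.8286 - 4.8286) = 4.8286
  grad(y) = 42.9716, v = y - alpha*grad = 0.9354
  prox(v) = soft_thresh(0.9354, 0.1123) = 0.823
Iteration 2: beta = 0.3333, y = 0.823 + 0.3333*(0.823 - 4.8286) = -0.5122
  grad(y) = 10.927, v = y - alpha*grad = -1.5022
  prox(v) = soft_thresh(-1.5022, 0.1123) = -1.3898
Iteration 3: beta = 0.5, y = -1.3898 + 0.5*(-1.3898 - 0.823) = -2.4962
  grad(y) = -0.9773, v = y - alpha*grad = -2.4077
  prox(v) = soft_thresh(-2.4077, 0.1123) = -2.2953
Iteration 4: beta = 0.6, y = -2.2953 + 0.6*(-2.2953 + 1.3898) = -2.8386
  grad(y) = -3.0319, v = y - alpha*grad = -2.564
  prox(v) = soft_thresh(-2.564, 0.1123) = -2.4516
f(x_4) = 3*(-2.4516)^2 + 14*(-2.4516) + 1.24*|-2.4516| = -13.2514


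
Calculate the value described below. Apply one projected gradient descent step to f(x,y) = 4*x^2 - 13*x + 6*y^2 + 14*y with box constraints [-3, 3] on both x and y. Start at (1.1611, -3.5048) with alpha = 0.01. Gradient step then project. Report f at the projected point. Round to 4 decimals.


Step 1: Compute gradient at (1.1611, -3.5048).
grad_x = 2*4*1.1611 - 13 = -3.7112
grad_y = 2*6*-3.5048 + 14 = -28.0576
Step 2: Gradient step.
x_raw = 1.1611 - 0.01*-3.7112 = 1.1982
y_raw = -3.5048 - 0.01*-28.0576 = -3.2242
Step 3: Project onto [-3, 3].
x_proj = clip(1.1982) = 1.1982
y_proj = clip(-3.2242) = -3.0
Step 4: Evaluate f.
f(1.1982, -3.0) = 2.1661


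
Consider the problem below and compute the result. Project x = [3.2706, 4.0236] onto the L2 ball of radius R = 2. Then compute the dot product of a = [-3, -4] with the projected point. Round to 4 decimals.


Step 1: Compute ||x|| (intermediates to 6 decimals).
||x|| = sqrt(3.2706^2 + 4.0236^2) = 5.185189
Step 2: Project.
Since ||x|| > R, scale = R/||x|| = 2/5.185189 = 0.385714, proj(x) = scale * x
proj(x) = [1.261516, 1.551959]
Step 3: Dot product.
a^T * proj(x) = -3*1.261516 - 4*1.551959 = -9.9924


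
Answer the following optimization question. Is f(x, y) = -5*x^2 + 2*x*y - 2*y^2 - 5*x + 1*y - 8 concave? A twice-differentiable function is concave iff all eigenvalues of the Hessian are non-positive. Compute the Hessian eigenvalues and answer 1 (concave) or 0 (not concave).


The Hessian of f(x,y) = -5*x^2 + 2*x*y - 2*y^2 - 5*x + 1*y - 8 is:
H = [[-10, 2], [2, -4]]
Trace = -10 - 4 = -14
Determinant = -10*-4 - (2)^2 = 36
Discriminant = (-14)^2 - 4*36 = 52.0
Eigenvalues: lambda_1 = -10.6056, lambda_2 = -3.3944
The function is concave.

1


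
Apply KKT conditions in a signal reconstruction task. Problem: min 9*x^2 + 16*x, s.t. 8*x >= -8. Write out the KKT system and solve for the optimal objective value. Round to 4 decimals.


Step 1: Try lambda = 0 (constraint inactive).
Stationarity: 2*9*x + 16 = 0
x* = -16/(2*9) = -8/9 = -0.8889 (rounded; the exact value -8/9 is used below)
Check constraint: 8*-0.8889 = -7.1112 >= -8 -- satisfied.
Step 2: Compute optimal value.
f(x*) = 9*(-8/9)^2 + 16*(-8/9) = -7.1111


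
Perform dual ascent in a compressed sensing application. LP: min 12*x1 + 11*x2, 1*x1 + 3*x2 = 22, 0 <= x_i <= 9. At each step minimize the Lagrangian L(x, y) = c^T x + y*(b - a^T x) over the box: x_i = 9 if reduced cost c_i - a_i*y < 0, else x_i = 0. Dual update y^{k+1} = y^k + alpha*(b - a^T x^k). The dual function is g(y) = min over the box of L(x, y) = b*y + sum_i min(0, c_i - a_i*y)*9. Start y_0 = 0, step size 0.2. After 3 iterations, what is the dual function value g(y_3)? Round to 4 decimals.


Dual ascent for LP: min 12*x1 + 11*x2, 1*x1 + 3*x2 = 22, 0 <= x_i <= 9
Step 1: y^k = 0.0, reduced costs: (12.0, 11.0)
  x^k = (0.0, 0.0), subgradient = b - a^T x = 22.0
  y^{k+1} = 0.0 + 0.2*22.0 = 4.4
Step 2: y^k = 4.4, reduced costs: (7.6, -2.2)
  x^k = (0.0, 9.0), subgradient = b - a^T x = -5.0
  y^{k+1} = 4.4 + 0.2*-5.0 = 3.4
Step 3: y^k = 3.4, reduced costs: (8.6, 0.8)
  x^k = (0.0, 0.0), subgradient = b - a^T x = 22.0
  y^{k+1} = 3.4 + 0.2*22.0 = 7.8
Dual objective at y_3 = 7.8: reduced costs (4.2, -12.4), box minimizer x = (0.0, 9.0)
g(y_3) = b*y + (c1 - a1*y)*x1 + (c2 - a2*y)*x2 = 22*7.8 + 4.2*0.0 + (-12.4)*9.0 = 171.6 + 0.0 - 111.6 = 60.0


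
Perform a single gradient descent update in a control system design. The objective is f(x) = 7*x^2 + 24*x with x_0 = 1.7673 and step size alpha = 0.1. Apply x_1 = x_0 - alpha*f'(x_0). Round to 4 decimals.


We compute the gradient at x_0 and apply the update.
f'(x) = 14*x + 24
f'(1.7673) = 14*1.7673 + 24 = 48.7422
x_1 = 1.7673 - 0.1*48.7422 = -3.1069


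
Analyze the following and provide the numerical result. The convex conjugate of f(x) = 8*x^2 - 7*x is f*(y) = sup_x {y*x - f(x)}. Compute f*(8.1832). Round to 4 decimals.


f*(y) = sup_x {y*x - a*x^2 - b*x} = sup_x {(y-b)*x - a*x^2}
FOC: (y - b) - 2a*x = 0 => x* = (y - b)/(2a)
x* = (8.1832 + 7)/(2*8) = 0.949
f*(8.1832) = (y-b)^2/(4a) = (8.1832 + 7)^2/(4*8)
= 230.5296/32 = 7.204


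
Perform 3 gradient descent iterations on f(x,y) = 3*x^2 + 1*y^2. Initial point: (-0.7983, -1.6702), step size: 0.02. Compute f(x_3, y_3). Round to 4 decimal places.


Gradient descent on f(x,y) = 3*x^2 + 1*y^2.
Starting point: (-0.7983, -1.6702), alpha = 0.02
Step 1: grad_x = 2*3*-0.7983 = -4.7898, grad_y = 2*1*-1.6702 = -3.3404
  x_1 = -0.7983 - 0.02*-4.7898 = -0.7025
  y_1 = -1.6702 - 0.02*-3.3404 = -1.6034
Step 2: grad_x = 2*3*-0.7025 = -4.215, grad_y = 2*1*-1.6034 = -3.2068
  x_2 = -0.7025 - 0.02*-4.215 = -0.6182
  y_2 = -1.6034 - 0.02*-3.2068 = -1.5393
Step 3: grad_x = 2*3*-0.6182 = -3.7092, grad_y = 2*1*-1.5393 = -3.0785
  x_3 = -0.6182 - 0.02*-3.7092 = -0.544
  y_3 = -1.5393 - 0.02*-3.0785 = -1.4777
f(-0.544, -1.4777) = 3*(-0.544)^2 + 1*(-1.4777)^2 = 3.0714


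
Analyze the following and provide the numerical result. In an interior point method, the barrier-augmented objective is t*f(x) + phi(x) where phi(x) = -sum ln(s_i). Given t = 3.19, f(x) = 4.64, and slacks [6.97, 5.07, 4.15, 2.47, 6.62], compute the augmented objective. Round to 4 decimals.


Step 1: Compute log-barrier.
ln values: [1.9416, 1.6233, 1.4231, 0.9042, 1.8901]
phi = -(1.9416 + 1.6233 + 1.4231 + 0.9042 + 1.8901) = -7.7824
Step 2: Compute augmented objective.
t*f(x) = 3.19*4.64 = 14.8016
Total = 14.8016 - 7.7824 = 7.0192


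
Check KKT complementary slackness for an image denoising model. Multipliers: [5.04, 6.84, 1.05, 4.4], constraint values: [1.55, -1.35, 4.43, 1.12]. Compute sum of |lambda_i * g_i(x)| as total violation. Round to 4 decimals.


KKT complementary slackness check:
lambda_1 * g_1 = 5.04 * 1.55 = 7.812
lambda_2 * g_2 = 6.84 * -1.35 = -9.234
lambda_3 * g_3 = 1.05 * 4.43 = 4.6515
lambda_4 * g_4 = 4.4 * 1.12 = 4.928
Total violation = 7.812 + 9.234 + 4.6515 + 4.928 = 26.6255


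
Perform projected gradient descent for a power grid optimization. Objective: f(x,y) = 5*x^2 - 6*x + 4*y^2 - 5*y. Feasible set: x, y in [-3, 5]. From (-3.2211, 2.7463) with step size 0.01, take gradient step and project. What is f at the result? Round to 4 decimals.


Step 1: Compute gradient at (-3.2211, 2.7463).
grad_x = 2*5*-3.2211 - 6 = -38.211
grad_y = 2*4*2.7463 - 5 = 16.9704
Step 2: Gradient step.
x_raw = -3.2211 - 0.01*-38.211 = -2.839
y_raw = 2.7463 - 0.01*16.9704 = 2.5766
Step 3: Project onto [-3, 5].
x_proj = clip(-2.839) = -2.839
y_proj = clip(2.5766) = 2.5766
Step 4: Evaluate f.
f(-2.839, 2.5766) = 71.0057


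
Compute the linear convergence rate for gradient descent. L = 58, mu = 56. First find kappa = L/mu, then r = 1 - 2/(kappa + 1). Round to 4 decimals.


Step 1: Compute the condition number.
kappa = L/mu = 58/56 = 1.0357
Step 2: Compute the convergence rate.
r = 1 - 2/(kappa + 1) = 1 - 2*mu/(L + mu) = (L - mu)/(L + mu) = 2/114 = 0.0175


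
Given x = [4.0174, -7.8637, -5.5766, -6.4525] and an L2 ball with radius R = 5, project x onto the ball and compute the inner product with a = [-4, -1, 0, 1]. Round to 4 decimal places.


Step 1: Compute ||x|| (intermediates to 6 decimals).
||x|| = sqrt(4.0174^2 + (-7.8637)^2 + (-5.5766)^2 + (-6.4525)^2) = 12.276421
Step 2: Project.
Since ||x|| > R, scale = R/||x|| = 5/12.276421 = 0.407285, proj(x) = scale * x
proj(x) = [1.636227, -3.202767, -2.271266, -2.628006]
Step 3: Dot product.
a^T * proj(x) = -4*1.636227 - 1*(-3.202767) + 0*(-2.271266) + 1*(-2.628006) = -5.9701


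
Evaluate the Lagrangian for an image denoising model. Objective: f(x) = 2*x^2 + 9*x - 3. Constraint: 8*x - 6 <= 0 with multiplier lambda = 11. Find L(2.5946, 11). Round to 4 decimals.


Step 1: Evaluate f(x).
f(2.5946) = 2*2.5946^2 + 9*2.5946 - 3 = 33.8153
Step 2: Evaluate g(x).
g(2.5946) = 8*2.5946 - 6 = 14.7568
Step 3: Compute Lagrangian.
L = 33.8153 + 11*14.7568 = 196.1401


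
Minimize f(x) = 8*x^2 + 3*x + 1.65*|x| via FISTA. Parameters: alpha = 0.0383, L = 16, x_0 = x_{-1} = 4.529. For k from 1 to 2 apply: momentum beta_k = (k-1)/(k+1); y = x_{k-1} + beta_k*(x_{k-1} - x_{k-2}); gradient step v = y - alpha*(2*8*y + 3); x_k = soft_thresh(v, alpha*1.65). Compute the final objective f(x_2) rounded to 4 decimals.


FISTA on f(x) = 8*x^2 + 3*x + 1.65*|x|
L = 16, alpha = 0.0383
Iteration 1: beta = 0.0, y = 4.529 + 0.0*(4.529 - 4.529) = 4.529
  grad(y) = 75.464, v = y - alpha*grad = 1.6387
  prox(v) = soft_thresh(1.6387, 0.0632) = 1.5755
Iteration 2: beta = 0.3333, y = 1.5755 + 0.3333*(1.5755 - 4.529) = 0.591
  grad(y) = 12.4567, v = y - alpha*grad = 0.114
  prox(v) = soft_thresh(0.114, 0.0632) = 0.0508
f(x_2) = 8*0.0508^2 + 3*0.0508 + 1.65*|0.0508| = 0.2566


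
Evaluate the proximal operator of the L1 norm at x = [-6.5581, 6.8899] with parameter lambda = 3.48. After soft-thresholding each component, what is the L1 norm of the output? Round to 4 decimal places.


Soft-thresholding with lambda = 3.48:
prox(-6.5581) = sign(-6.5581)*max(|-6.5581| - 3.48, 0) = -3.0781
prox(6.8899) = sign(6.8899)*max(|6.8899| - 3.48, 0) = 3.4099
prox(x) = [-3.0781, 3.4099]
||prox(x)||_1 = 3.0781 + 3.4099 = 6.488


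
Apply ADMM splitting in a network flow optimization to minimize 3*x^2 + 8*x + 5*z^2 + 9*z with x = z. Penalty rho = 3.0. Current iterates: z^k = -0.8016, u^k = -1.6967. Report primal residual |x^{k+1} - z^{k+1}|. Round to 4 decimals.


ADMM iteration with rho = 3.0, z^k = -0.8016, u^k = -1.6967
Step 1: x-update.
Minimize 3*x^2 + 8*x + (3.0/2)*(x + 0.8016 - 1.6967)^2
FOC: (2*3 + 3.0)*x = -8 + 3.0*(-0.8016 + 1.6967)
x^{k+1} = -0.5905
Step 2: z-update.
Minimize 5*z^2 + 9*z + (3.0/2)*(-0.5905 - z - 1.6967)^2
FOC: (2*5 + 3.0)*z = -9 + 3.0*(-0.5905 - 1.6967)
z^{k+1} = -1.2201
Step 3: u-update.
u^{k+1} = -1.6967 - 0.5905 + 1.2201 = -1.0671
Step 4: Primal residual = |-0.5905 + 1.2201| = 0.6296


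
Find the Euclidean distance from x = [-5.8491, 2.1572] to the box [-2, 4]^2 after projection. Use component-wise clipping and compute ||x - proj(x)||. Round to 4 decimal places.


Project each component onto [-2, 4].
clip(-5.8491) = -2.0, clip(2.1572) = 2.1572
Projection = [-2.0, 2.1572]
Squared diffs: [14.8156, 0.0]
Distance = sqrt(14.8156) = 3.8491


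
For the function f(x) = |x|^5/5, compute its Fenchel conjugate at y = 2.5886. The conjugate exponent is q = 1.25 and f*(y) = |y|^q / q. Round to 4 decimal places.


The conjugate exponent q satisfies 1/p + 1/q = 1.
p = 5, so q = 5/(5 - 1) = 1.25
|y|^q = 2.5886^1.25 = 3.2835
f*(2.5886) = 3.2835 / 1.25 = 2.6268


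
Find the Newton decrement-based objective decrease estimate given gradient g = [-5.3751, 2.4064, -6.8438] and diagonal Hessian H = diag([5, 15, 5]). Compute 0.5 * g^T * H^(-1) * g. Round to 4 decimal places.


Step 1: H is diagonal, so H^(-1) * g = [-1.075, 0.1604, -1.3688].
Step 2: g^T H^(-1) g = sum_i g_i^2 / H_ii
  = (-5.3751)^2/5 + (2.4064)^2/15 + (-6.8438)^2/5
  = 5.7783 + 0.3861 + 9.3675 = 15.5319
Step 3: Objective decrease = 0.5 * g^T H^(-1) g = 7.766


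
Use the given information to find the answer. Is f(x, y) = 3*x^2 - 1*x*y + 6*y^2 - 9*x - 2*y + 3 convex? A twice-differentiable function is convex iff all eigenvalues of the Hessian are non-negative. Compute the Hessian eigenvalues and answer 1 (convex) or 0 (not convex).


The Hessian of f(x,y) = 3*x^2 - 1*x*y + 6*y^2 - 9*x - 2*y + 3 is:
H = [[6, -1], [-1, 12]]
Trace = 6 + 12 = 18
Determinant = 6*12 - (-1)^2 = 71
Discriminant = (18)^2 - 4*71 = 40.0
Eigenvalues: lambda_1 = 5.8377, lambda_2 = 12.1623
The function is convex.

1


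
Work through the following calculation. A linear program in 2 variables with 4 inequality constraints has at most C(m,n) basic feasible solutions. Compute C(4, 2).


Each vertex corresponds to some choice of n active constraints out of m, so the number of vertices is at most C(m, n) = m! / (n!(m-n)!).
m = 4, n = 2
Numerator: 4 * 3
Denominator: 2! = 2
C(4, 2) = 6


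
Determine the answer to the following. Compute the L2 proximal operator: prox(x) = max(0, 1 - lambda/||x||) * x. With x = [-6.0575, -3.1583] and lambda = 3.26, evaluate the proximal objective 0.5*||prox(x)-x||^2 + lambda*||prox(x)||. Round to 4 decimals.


Step 1: Compute ||x||.
||x|| = 6.8314
Step 2: Compute scaling factor.
scale = max(0, 1 - 3.26/6.8314) = 0.5228
Step 3: prox(x) = [-3.1668, -1.6511]
||prox(x)|| = 3.5714
Step 4: Proximal objective.
0.5*||prox-x||^2 = 5.3138
lambda*||prox|| = 11.6428
Total = 16.9566


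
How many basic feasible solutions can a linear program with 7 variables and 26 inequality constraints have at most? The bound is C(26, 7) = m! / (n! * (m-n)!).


Each vertex corresponds to some choice of n active constraints out of m, so the number of vertices is at most C(m, n) = m! / (n!(m-n)!).
m = 26, n = 7
Numerator: 26 * 25 * 24 * 23 * 22 * 21 * 20
Denominator: 7! = 5040
C(26, 7) = 657800


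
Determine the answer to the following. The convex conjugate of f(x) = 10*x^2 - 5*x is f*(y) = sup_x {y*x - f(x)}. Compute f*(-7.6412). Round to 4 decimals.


f*(y) = sup_x {y*x - a*x^2 - b*x} = sup_x {(y-b)*x - a*x^2}
FOC: (y - b) - 2a*x = 0 => x* = (y - b)/(2a)
x* = (-7.6412 + 5)/(2*10) = -0.1321
f*(-7.6412) = (y-b)^2/(4a) = (-7.6412 + 5)^2/(4*10)
= 6.9759/40 = 0.1744


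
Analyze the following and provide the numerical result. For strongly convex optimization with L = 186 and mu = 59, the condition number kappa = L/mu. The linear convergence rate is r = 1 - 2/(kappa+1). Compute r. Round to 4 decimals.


Step 1: Compute the condition number.
kappa = L/mu = 186/59 = 3.1525
Step 2: Compute the convergence rate.
r = 1 - 2/(kappa + 1) = 1 - 2*mu/(L + mu) = (L - mu)/(L + mu) = 127/245 = 0.5184


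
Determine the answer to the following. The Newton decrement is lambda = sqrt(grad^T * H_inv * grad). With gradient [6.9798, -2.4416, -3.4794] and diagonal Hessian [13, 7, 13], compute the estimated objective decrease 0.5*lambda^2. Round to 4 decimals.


Step 1: H is diagonal, so H^(-1) * g = [0.5369, -0.3488, -0.2676].
Step 2: g^T H^(-1) g = sum_i g_i^2 / H_ii
  = (6.9798)^2/13 + (-2.4416)^2/7 + (-3.4794)^2/13
  = 3.7475 + 0.8516 + 0.9312 = 5.5304
Step 3: Objective decrease = 0.5 * g^T H^(-1) g = 2.7652


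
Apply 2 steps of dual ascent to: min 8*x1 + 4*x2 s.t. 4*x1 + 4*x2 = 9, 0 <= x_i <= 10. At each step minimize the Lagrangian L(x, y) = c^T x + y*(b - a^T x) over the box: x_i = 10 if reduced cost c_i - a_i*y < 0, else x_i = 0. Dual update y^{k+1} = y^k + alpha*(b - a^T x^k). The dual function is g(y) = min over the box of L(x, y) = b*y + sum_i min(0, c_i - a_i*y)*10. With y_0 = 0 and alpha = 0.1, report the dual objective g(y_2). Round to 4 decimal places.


Dual ascent for LP: min 8*x1 + 4*x2, 4*x1 + 4*x2 = 9, 0 <= x_i <= 10
Step 1: y^k = 0.0, reduced costs: (8.0, 4.0)
  x^k = (0.0, 0.0), subgradient = b - a^T x = 9.0
  y^{k+1} = 0.0 + 0.1*9.0 = 0.9
Step 2: y^k = 0.9, reduced costs: (4.4, 0.4)
  x^k = (0.0, 0.0), subgradient = b - a^T x = 9.0
  y^{k+1} = 0.9 + 0.1*9.0 = 1.8
Dual objective at y_2 = 1.8: reduced costs (0.8, -3.2), box minimizer x = (0.0, 10.0)
g(y_2) = b*y + (c1 - a1*y)*x1 + (c2 - a2*y)*x2 = 9*1.8 + 0.8*0.0 + (-3.2)*10.0 = 16.2 + 0.0 - 32.0 = -15.8


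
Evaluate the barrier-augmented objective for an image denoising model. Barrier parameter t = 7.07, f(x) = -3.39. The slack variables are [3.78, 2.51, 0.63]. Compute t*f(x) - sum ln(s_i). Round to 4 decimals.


Step 1: Compute log-barrier.
ln values: [1.3297, 0.9203, -0.462]
phi = -(1.3297 + 0.9203 - 0.462) = -1.788
Step 2: Compute augmented objective.
t*f(x) = 7.07*-3.39 = -23.9673
Total = -23.9673 - 1.788 = -25.7553


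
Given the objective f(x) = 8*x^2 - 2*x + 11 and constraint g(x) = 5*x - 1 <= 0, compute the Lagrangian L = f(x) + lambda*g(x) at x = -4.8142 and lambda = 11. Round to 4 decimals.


Step 1: Evaluate f(x).
f(-4.8142) = 8*(-4.8142)^2 - 2*(-4.8142) + 11 = 206.0406
Step 2: Evaluate g(x).
g(-4.8142) = 5*-4.8142 - 1 = -25.071
Step 3: Compute Lagrangian.
L = 206.0406 + 11*-25.071 = -69.7404


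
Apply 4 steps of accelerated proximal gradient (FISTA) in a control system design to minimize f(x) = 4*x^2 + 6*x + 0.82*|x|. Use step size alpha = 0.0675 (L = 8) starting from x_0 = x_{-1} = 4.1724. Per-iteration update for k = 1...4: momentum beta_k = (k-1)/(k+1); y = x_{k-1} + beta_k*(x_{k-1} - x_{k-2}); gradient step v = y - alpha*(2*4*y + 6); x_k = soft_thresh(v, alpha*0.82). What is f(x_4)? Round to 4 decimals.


FISTA on f(x) = 4*x^2 + 6*x + 0.82*|x|
L = 8, alpha = 0.0675
Iteration 1: beta = 0.0, y = 4.1724 + 0.0*(4.1724 - 4.1724) = 4.1724
  grad(y) = 39.3792, v = y - alpha*grad = 1.5143
  prox(v) = soft_thresh(1.5143, 0.0554) = 1.459
Iteration 2: beta = 0.3333, y = 1.459 + 0.3333*(1.459 - 4.1724) = 0.5545
  grad(y) = 10.4358, v = y - alpha*grad = -0.1499
  prox(v) = soft_thresh(-0.1499, 0.0554) = -0.0946
Iteration 3: beta = 0.5, y = -0.0946 + 0.5*(-0.0946 - 1.459) = -0.8714
  grad(y) = -0.9709, v = y - alpha*grad = -0.8058
  prox(v) = soft_thresh(-0.8058, 0.0554) = -0.7505
Iteration 4: beta = 0.6, y = -0.7505 + 0.6*(-0.7505 + 0.0946) = -1.144
  grad(y) = -3.1521, v = y - alpha*grad = -0.9312
  prox(v) = soft_thresh(-0.9312, 0.0554) = -0.8759
f(x_4) = 4*(-0.8759)^2 + 6*(-0.8759) + 0.82*|-0.8759| = -1.4684


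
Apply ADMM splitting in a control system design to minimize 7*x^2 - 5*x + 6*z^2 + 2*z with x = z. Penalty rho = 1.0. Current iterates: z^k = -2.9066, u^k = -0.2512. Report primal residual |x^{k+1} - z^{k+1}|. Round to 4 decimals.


ADMM iteration with rho = 1.0, z^k = -2.9066, u^k = -0.2512
Step 1: x-update.
Minimize 7*x^2 - 5*x + (1.0/2)*(x + 2.9066 - 0.2512)^2
FOC: (2*7 + 1.0)*x = 5 + 1.0*(-2.9066 + 0.2512)
x^{k+1} = 0.1563
Step 2: z-update.
Minimize 6*z^2 + 2*z + (1.0/2)*(0.1563 - z - 0.2512)^2
FOC: (2*6 + 1.0)*z = -2 + 1.0*(0.1563 - 0.2512)
z^{k+1} = -0.1611
Step 3: u-update.
u^{k+1} = -0.2512 + 0.1563 + 0.1611 = 0.0663
Step 4: Primal residual = |0.1563 + 0.1611| = 0.3175


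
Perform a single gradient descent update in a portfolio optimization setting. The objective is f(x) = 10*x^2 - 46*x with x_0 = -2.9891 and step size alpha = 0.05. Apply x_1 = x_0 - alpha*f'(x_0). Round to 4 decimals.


We compute the gradient at x_0 and apply the update.
f'(x) = 20*x - 46
f'(-2.9891) = 20*-2.9891 - 46 = -105.782
x_1 = -2.9891 - 0.05*-105.782 = 2.3


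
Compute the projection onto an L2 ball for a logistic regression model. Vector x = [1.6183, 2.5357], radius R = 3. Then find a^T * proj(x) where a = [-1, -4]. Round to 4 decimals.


Step 1: Compute ||x|| (intermediates to 6 decimals).
||x|| = sqrt(1.6183^2 + 2.5357^2) = 3.008101
Step 2: Project.
Since ||x|| > R, scale = R/||x|| = 3/3.008101 = 0.997307, proj(x) = scale * x
proj(x) = [1.613942, 2.528871]
Step 3: Dot product.
a^T * proj(x) = -1*1.613942 - 4*2.528871 = -11.7294


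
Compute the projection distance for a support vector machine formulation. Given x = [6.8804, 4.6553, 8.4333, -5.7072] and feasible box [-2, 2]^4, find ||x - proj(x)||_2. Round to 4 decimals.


Project each component onto [-2, 2].
clip(6.8804) = 2.0, clip(4.6553) = 2.0, clip(8.4333) = 2.0, clip(-5.7072) = -2.0
Projection = [2.0, 2.0, 2.0, -2.0]
Squared diffs: [23.8183, 7.0506, 41.3873, 13.7433]
Distance = sqrt(85.9995) = 9.2736


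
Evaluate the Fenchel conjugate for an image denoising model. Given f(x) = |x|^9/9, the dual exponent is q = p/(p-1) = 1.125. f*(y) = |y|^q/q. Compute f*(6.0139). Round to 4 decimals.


The conjugate exponent q satisfies 1/p + 1/q = 1.
p = 9, so q = 9/(9 - 1) = 1.125
|y|^q = 6.0139^1.125 = 7.5258
f*(6.0139) = 7.5258 / 1.125 = 6.6896
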